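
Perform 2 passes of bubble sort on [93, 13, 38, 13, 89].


Initial: [93, 13, 38, 13, 89]
Pass 1: [13, 38, 13, 89, 93] (4 swaps)
Pass 2: [13, 13, 38, 89, 93] (1 swaps)

After 2 passes: [13, 13, 38, 89, 93]


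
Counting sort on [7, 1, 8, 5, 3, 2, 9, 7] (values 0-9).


Input: [7, 1, 8, 5, 3, 2, 9, 7]
Counts: [0, 1, 1, 1, 0, 1, 0, 2, 1, 1]

Sorted: [1, 2, 3, 5, 7, 7, 8, 9]


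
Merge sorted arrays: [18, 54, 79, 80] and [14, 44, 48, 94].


Take 14 from B
Take 18 from A
Take 44 from B
Take 48 from B
Take 54 from A
Take 79 from A
Take 80 from A

Merged: [14, 18, 44, 48, 54, 79, 80, 94]


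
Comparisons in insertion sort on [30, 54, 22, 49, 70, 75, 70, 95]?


Algorithm: insertion sort
Input: [30, 54, 22, 49, 70, 75, 70, 95]
Sorted: [22, 30, 49, 54, 70, 70, 75, 95]

10


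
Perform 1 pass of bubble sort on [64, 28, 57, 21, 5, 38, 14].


Initial: [64, 28, 57, 21, 5, 38, 14]
Pass 1: [28, 57, 21, 5, 38, 14, 64] (6 swaps)

After 1 pass: [28, 57, 21, 5, 38, 14, 64]


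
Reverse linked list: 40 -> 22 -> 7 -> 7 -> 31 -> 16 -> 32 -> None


Step 1: curr=40, set curr.next=prev(None) | reversed so far: 40
Step 2: curr=22, set curr.next=prev(40) | reversed so far: 22 -> 40
Step 3: curr=7, set curr.next=prev(22) | reversed so far: 7 -> 22 -> 40
Step 4: curr=7, set curr.next=prev(7) | reversed so far: 7 -> 7 -> 22 -> 40
Step 5: curr=31, set curr.next=prev(7) | reversed so far: 31 -> 7 -> 7 -> 22 -> 40
Step 6: curr=16, set curr.next=prev(31) | reversed so far: 16 -> 31 -> 7 -> 7 -> 22 -> 40
Step 7: curr=32, set curr.next=prev(16) | reversed so far: 32 -> 16 -> 31 -> 7 -> 7 -> 22 -> 40

32 -> 16 -> 31 -> 7 -> 7 -> 22 -> 40 -> None


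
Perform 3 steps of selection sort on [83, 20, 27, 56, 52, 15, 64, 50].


Initial: [83, 20, 27, 56, 52, 15, 64, 50]
Step 1: min=15 at 5
  Swap: [15, 20, 27, 56, 52, 83, 64, 50]
Step 2: min=20 at 1
  Swap: [15, 20, 27, 56, 52, 83, 64, 50]
Step 3: min=27 at 2
  Swap: [15, 20, 27, 56, 52, 83, 64, 50]

After 3 steps: [15, 20, 27, 56, 52, 83, 64, 50]


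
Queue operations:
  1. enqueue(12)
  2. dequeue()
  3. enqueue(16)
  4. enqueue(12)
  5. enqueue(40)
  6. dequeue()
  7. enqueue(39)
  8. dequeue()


enqueue(12) -> [12]
dequeue()->12, []
enqueue(16) -> [16]
enqueue(12) -> [16, 12]
enqueue(40) -> [16, 12, 40]
dequeue()->16, [12, 40]
enqueue(39) -> [12, 40, 39]
dequeue()->12, [40, 39]

Final queue: [40, 39]


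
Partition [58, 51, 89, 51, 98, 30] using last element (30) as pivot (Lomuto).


Pivot: 30
Place pivot at 0: [30, 51, 89, 51, 98, 58]

Partitioned: [30, 51, 89, 51, 98, 58]


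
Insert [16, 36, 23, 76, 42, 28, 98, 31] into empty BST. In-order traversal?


Insert 16: root
Insert 36: R from 16
Insert 23: R from 16 -> L from 36
Insert 76: R from 16 -> R from 36
Insert 42: R from 16 -> R from 36 -> L from 76
Insert 28: R from 16 -> L from 36 -> R from 23
Insert 98: R from 16 -> R from 36 -> R from 76
Insert 31: R from 16 -> L from 36 -> R from 23 -> R from 28

In-order: [16, 23, 28, 31, 36, 42, 76, 98]


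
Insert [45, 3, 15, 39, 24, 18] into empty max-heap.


Insert 45: [45]
Insert 3: [45, 3]
Insert 15: [45, 3, 15]
Insert 39: [45, 39, 15, 3]
Insert 24: [45, 39, 15, 3, 24]
Insert 18: [45, 39, 18, 3, 24, 15]

Final heap: [45, 39, 18, 3, 24, 15]


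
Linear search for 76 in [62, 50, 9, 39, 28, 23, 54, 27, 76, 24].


i=0: 62!=76
i=1: 50!=76
i=2: 9!=76
i=3: 39!=76
i=4: 28!=76
i=5: 23!=76
i=6: 54!=76
i=7: 27!=76
i=8: 76==76 found!

Found at 8, 9 comps


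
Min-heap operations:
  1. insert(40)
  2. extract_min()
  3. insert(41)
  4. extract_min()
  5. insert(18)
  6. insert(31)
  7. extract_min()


insert(40) -> [40]
extract_min()->40, []
insert(41) -> [41]
extract_min()->41, []
insert(18) -> [18]
insert(31) -> [18, 31]
extract_min()->18, [31]

Final heap: [31]


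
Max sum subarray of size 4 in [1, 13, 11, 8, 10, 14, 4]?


[0:4]: 33
[1:5]: 42
[2:6]: 43
[3:7]: 36

Max: 43 at [2:6]


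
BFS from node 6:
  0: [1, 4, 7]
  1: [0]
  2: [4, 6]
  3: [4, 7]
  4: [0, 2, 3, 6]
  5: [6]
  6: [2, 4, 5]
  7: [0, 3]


Visit 6, enqueue [2, 4, 5]
Visit 2, enqueue []
Visit 4, enqueue [0, 3]
Visit 5, enqueue []
Visit 0, enqueue [1, 7]
Visit 3, enqueue []
Visit 1, enqueue []
Visit 7, enqueue []

BFS order: [6, 2, 4, 5, 0, 3, 1, 7]


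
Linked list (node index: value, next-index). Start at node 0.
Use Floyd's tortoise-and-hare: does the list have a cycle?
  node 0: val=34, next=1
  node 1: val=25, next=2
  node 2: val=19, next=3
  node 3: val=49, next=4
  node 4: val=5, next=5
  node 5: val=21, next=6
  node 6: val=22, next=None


Floyd's tortoise (slow, +1) and hare (fast, +2):
  init: slow=0, fast=0
  step 1: slow=1, fast=2
  step 2: slow=2, fast=4
  step 3: slow=3, fast=6
  step 4: fast -> None, no cycle

Cycle: no


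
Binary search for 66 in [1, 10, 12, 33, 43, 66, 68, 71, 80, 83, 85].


Step 1: lo=0, hi=10, mid=5, val=66

Found at index 5


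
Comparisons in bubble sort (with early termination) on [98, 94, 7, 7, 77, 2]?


Algorithm: bubble sort (with early termination)
Input: [98, 94, 7, 7, 77, 2]
Sorted: [2, 7, 7, 77, 94, 98]

15


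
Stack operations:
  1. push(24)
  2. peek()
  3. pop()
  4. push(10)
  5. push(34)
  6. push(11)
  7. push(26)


push(24) -> [24]
peek()->24
pop()->24, []
push(10) -> [10]
push(34) -> [10, 34]
push(11) -> [10, 34, 11]
push(26) -> [10, 34, 11, 26]

Final stack: [10, 34, 11, 26]


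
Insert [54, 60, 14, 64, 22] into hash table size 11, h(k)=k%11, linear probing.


Insert 54: h=10 -> slot 10
Insert 60: h=5 -> slot 5
Insert 14: h=3 -> slot 3
Insert 64: h=9 -> slot 9
Insert 22: h=0 -> slot 0

Table: [22, None, None, 14, None, 60, None, None, None, 64, 54]


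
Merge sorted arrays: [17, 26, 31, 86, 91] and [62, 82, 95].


Take 17 from A
Take 26 from A
Take 31 from A
Take 62 from B
Take 82 from B
Take 86 from A
Take 91 from A

Merged: [17, 26, 31, 62, 82, 86, 91, 95]


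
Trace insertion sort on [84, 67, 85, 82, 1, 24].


Initial: [84, 67, 85, 82, 1, 24]
Insert 67: [67, 84, 85, 82, 1, 24]
Insert 85: [67, 84, 85, 82, 1, 24]
Insert 82: [67, 82, 84, 85, 1, 24]
Insert 1: [1, 67, 82, 84, 85, 24]
Insert 24: [1, 24, 67, 82, 84, 85]

Sorted: [1, 24, 67, 82, 84, 85]


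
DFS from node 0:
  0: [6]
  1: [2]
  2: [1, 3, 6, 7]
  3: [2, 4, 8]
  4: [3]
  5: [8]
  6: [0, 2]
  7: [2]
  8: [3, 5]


Visit 0, push [6]
Visit 6, push [2]
Visit 2, push [7, 3, 1]
Visit 1, push []
Visit 3, push [8, 4]
Visit 4, push []
Visit 8, push [5]
Visit 5, push []
Visit 7, push []

DFS order: [0, 6, 2, 1, 3, 4, 8, 5, 7]


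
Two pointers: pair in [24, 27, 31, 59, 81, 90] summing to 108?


lo=0(24)+hi=5(90)=114
lo=0(24)+hi=4(81)=105
lo=1(27)+hi=4(81)=108

Yes: 27+81=108


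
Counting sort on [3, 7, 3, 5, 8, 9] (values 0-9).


Input: [3, 7, 3, 5, 8, 9]
Counts: [0, 0, 0, 2, 0, 1, 0, 1, 1, 1]

Sorted: [3, 3, 5, 7, 8, 9]


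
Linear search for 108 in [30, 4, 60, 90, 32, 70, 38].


i=0: 30!=108
i=1: 4!=108
i=2: 60!=108
i=3: 90!=108
i=4: 32!=108
i=5: 70!=108
i=6: 38!=108

Not found, 7 comps


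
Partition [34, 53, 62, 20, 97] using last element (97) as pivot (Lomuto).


Pivot: 97
  34 <= 97: advance i (no swap)
  53 <= 97: advance i (no swap)
  62 <= 97: advance i (no swap)
  20 <= 97: advance i (no swap)
Place pivot at 4: [34, 53, 62, 20, 97]

Partitioned: [34, 53, 62, 20, 97]


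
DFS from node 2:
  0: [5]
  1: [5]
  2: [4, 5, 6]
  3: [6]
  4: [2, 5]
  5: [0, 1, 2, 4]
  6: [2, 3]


Visit 2, push [6, 5, 4]
Visit 4, push [5]
Visit 5, push [1, 0]
Visit 0, push []
Visit 1, push []
Visit 6, push [3]
Visit 3, push []

DFS order: [2, 4, 5, 0, 1, 6, 3]


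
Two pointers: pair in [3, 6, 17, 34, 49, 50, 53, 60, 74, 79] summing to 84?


lo=0(3)+hi=9(79)=82
lo=1(6)+hi=9(79)=85
lo=1(6)+hi=8(74)=80
lo=2(17)+hi=8(74)=91
lo=2(17)+hi=7(60)=77
lo=3(34)+hi=7(60)=94
lo=3(34)+hi=6(53)=87
lo=3(34)+hi=5(50)=84

Yes: 34+50=84


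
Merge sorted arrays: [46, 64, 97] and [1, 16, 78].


Take 1 from B
Take 16 from B
Take 46 from A
Take 64 from A
Take 78 from B

Merged: [1, 16, 46, 64, 78, 97]


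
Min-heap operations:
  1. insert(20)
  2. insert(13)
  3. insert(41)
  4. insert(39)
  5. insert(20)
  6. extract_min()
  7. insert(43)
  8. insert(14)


insert(20) -> [20]
insert(13) -> [13, 20]
insert(41) -> [13, 20, 41]
insert(39) -> [13, 20, 41, 39]
insert(20) -> [13, 20, 41, 39, 20]
extract_min()->13, [20, 20, 41, 39]
insert(43) -> [20, 20, 41, 39, 43]
insert(14) -> [14, 20, 20, 39, 43, 41]

Final heap: [14, 20, 20, 39, 43, 41]


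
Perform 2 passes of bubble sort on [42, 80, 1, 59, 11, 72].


Initial: [42, 80, 1, 59, 11, 72]
Pass 1: [42, 1, 59, 11, 72, 80] (4 swaps)
Pass 2: [1, 42, 11, 59, 72, 80] (2 swaps)

After 2 passes: [1, 42, 11, 59, 72, 80]


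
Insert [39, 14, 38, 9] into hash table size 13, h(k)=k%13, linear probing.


Insert 39: h=0 -> slot 0
Insert 14: h=1 -> slot 1
Insert 38: h=12 -> slot 12
Insert 9: h=9 -> slot 9

Table: [39, 14, None, None, None, None, None, None, None, 9, None, None, 38]


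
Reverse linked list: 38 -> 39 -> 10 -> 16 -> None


Step 1: curr=38, set curr.next=prev(None) | reversed so far: 38
Step 2: curr=39, set curr.next=prev(38) | reversed so far: 39 -> 38
Step 3: curr=10, set curr.next=prev(39) | reversed so far: 10 -> 39 -> 38
Step 4: curr=16, set curr.next=prev(10) | reversed so far: 16 -> 10 -> 39 -> 38

16 -> 10 -> 39 -> 38 -> None


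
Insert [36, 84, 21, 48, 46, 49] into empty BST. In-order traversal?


Insert 36: root
Insert 84: R from 36
Insert 21: L from 36
Insert 48: R from 36 -> L from 84
Insert 46: R from 36 -> L from 84 -> L from 48
Insert 49: R from 36 -> L from 84 -> R from 48

In-order: [21, 36, 46, 48, 49, 84]


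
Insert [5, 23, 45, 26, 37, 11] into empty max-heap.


Insert 5: [5]
Insert 23: [23, 5]
Insert 45: [45, 5, 23]
Insert 26: [45, 26, 23, 5]
Insert 37: [45, 37, 23, 5, 26]
Insert 11: [45, 37, 23, 5, 26, 11]

Final heap: [45, 37, 23, 5, 26, 11]


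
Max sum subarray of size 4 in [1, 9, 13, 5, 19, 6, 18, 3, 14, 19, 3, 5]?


[0:4]: 28
[1:5]: 46
[2:6]: 43
[3:7]: 48
[4:8]: 46
[5:9]: 41
[6:10]: 54
[7:11]: 39
[8:12]: 41

Max: 54 at [6:10]


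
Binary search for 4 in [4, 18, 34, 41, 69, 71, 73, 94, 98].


Step 1: lo=0, hi=8, mid=4, val=69
Step 2: lo=0, hi=3, mid=1, val=18
Step 3: lo=0, hi=0, mid=0, val=4

Found at index 0


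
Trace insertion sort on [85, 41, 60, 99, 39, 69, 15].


Initial: [85, 41, 60, 99, 39, 69, 15]
Insert 41: [41, 85, 60, 99, 39, 69, 15]
Insert 60: [41, 60, 85, 99, 39, 69, 15]
Insert 99: [41, 60, 85, 99, 39, 69, 15]
Insert 39: [39, 41, 60, 85, 99, 69, 15]
Insert 69: [39, 41, 60, 69, 85, 99, 15]
Insert 15: [15, 39, 41, 60, 69, 85, 99]

Sorted: [15, 39, 41, 60, 69, 85, 99]


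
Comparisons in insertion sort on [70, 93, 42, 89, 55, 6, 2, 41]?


Algorithm: insertion sort
Input: [70, 93, 42, 89, 55, 6, 2, 41]
Sorted: [2, 6, 41, 42, 55, 70, 89, 93]

26


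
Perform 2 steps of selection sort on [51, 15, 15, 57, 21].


Initial: [51, 15, 15, 57, 21]
Step 1: min=15 at 1
  Swap: [15, 51, 15, 57, 21]
Step 2: min=15 at 2
  Swap: [15, 15, 51, 57, 21]

After 2 steps: [15, 15, 51, 57, 21]


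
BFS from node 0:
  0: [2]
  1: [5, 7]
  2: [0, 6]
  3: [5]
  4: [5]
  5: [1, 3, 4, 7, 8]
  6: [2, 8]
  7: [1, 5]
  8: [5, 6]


Visit 0, enqueue [2]
Visit 2, enqueue [6]
Visit 6, enqueue [8]
Visit 8, enqueue [5]
Visit 5, enqueue [1, 3, 4, 7]
Visit 1, enqueue []
Visit 3, enqueue []
Visit 4, enqueue []
Visit 7, enqueue []

BFS order: [0, 2, 6, 8, 5, 1, 3, 4, 7]


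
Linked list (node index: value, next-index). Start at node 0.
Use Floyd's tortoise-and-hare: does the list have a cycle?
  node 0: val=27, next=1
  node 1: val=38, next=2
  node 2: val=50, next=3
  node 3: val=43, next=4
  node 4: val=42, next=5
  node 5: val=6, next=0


Floyd's tortoise (slow, +1) and hare (fast, +2):
  init: slow=0, fast=0
  step 1: slow=1, fast=2
  step 2: slow=2, fast=4
  step 3: slow=3, fast=0
  step 4: slow=4, fast=2
  step 5: slow=5, fast=4
  step 6: slow=0, fast=0
  slow == fast at node 0: cycle detected

Cycle: yes


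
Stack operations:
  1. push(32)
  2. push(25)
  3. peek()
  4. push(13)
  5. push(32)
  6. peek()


push(32) -> [32]
push(25) -> [32, 25]
peek()->25
push(13) -> [32, 25, 13]
push(32) -> [32, 25, 13, 32]
peek()->32

Final stack: [32, 25, 13, 32]


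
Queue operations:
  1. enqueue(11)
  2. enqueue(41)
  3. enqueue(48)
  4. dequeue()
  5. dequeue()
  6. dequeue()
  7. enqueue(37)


enqueue(11) -> [11]
enqueue(41) -> [11, 41]
enqueue(48) -> [11, 41, 48]
dequeue()->11, [41, 48]
dequeue()->41, [48]
dequeue()->48, []
enqueue(37) -> [37]

Final queue: [37]


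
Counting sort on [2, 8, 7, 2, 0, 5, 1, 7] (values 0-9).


Input: [2, 8, 7, 2, 0, 5, 1, 7]
Counts: [1, 1, 2, 0, 0, 1, 0, 2, 1, 0]

Sorted: [0, 1, 2, 2, 5, 7, 7, 8]


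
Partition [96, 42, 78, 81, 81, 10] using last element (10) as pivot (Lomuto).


Pivot: 10
Place pivot at 0: [10, 42, 78, 81, 81, 96]

Partitioned: [10, 42, 78, 81, 81, 96]


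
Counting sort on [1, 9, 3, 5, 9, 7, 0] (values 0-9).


Input: [1, 9, 3, 5, 9, 7, 0]
Counts: [1, 1, 0, 1, 0, 1, 0, 1, 0, 2]

Sorted: [0, 1, 3, 5, 7, 9, 9]


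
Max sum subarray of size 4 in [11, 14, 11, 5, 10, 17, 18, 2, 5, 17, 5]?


[0:4]: 41
[1:5]: 40
[2:6]: 43
[3:7]: 50
[4:8]: 47
[5:9]: 42
[6:10]: 42
[7:11]: 29

Max: 50 at [3:7]


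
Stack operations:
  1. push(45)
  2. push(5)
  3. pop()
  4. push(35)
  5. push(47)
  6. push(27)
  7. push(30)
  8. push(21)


push(45) -> [45]
push(5) -> [45, 5]
pop()->5, [45]
push(35) -> [45, 35]
push(47) -> [45, 35, 47]
push(27) -> [45, 35, 47, 27]
push(30) -> [45, 35, 47, 27, 30]
push(21) -> [45, 35, 47, 27, 30, 21]

Final stack: [45, 35, 47, 27, 30, 21]


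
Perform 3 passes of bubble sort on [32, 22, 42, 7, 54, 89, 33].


Initial: [32, 22, 42, 7, 54, 89, 33]
Pass 1: [22, 32, 7, 42, 54, 33, 89] (3 swaps)
Pass 2: [22, 7, 32, 42, 33, 54, 89] (2 swaps)
Pass 3: [7, 22, 32, 33, 42, 54, 89] (2 swaps)

After 3 passes: [7, 22, 32, 33, 42, 54, 89]


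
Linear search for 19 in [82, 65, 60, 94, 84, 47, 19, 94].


i=0: 82!=19
i=1: 65!=19
i=2: 60!=19
i=3: 94!=19
i=4: 84!=19
i=5: 47!=19
i=6: 19==19 found!

Found at 6, 7 comps


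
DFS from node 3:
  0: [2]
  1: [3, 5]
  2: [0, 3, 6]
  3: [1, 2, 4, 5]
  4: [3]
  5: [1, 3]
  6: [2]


Visit 3, push [5, 4, 2, 1]
Visit 1, push [5]
Visit 5, push []
Visit 2, push [6, 0]
Visit 0, push []
Visit 6, push []
Visit 4, push []

DFS order: [3, 1, 5, 2, 0, 6, 4]


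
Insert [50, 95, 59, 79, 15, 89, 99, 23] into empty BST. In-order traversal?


Insert 50: root
Insert 95: R from 50
Insert 59: R from 50 -> L from 95
Insert 79: R from 50 -> L from 95 -> R from 59
Insert 15: L from 50
Insert 89: R from 50 -> L from 95 -> R from 59 -> R from 79
Insert 99: R from 50 -> R from 95
Insert 23: L from 50 -> R from 15

In-order: [15, 23, 50, 59, 79, 89, 95, 99]


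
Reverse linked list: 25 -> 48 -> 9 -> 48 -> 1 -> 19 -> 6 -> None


Step 1: curr=25, set curr.next=prev(None) | reversed so far: 25
Step 2: curr=48, set curr.next=prev(25) | reversed so far: 48 -> 25
Step 3: curr=9, set curr.next=prev(48) | reversed so far: 9 -> 48 -> 25
Step 4: curr=48, set curr.next=prev(9) | reversed so far: 48 -> 9 -> 48 -> 25
Step 5: curr=1, set curr.next=prev(48) | reversed so far: 1 -> 48 -> 9 -> 48 -> 25
Step 6: curr=19, set curr.next=prev(1) | reversed so far: 19 -> 1 -> 48 -> 9 -> 48 -> 25
Step 7: curr=6, set curr.next=prev(19) | reversed so far: 6 -> 19 -> 1 -> 48 -> 9 -> 48 -> 25

6 -> 19 -> 1 -> 48 -> 9 -> 48 -> 25 -> None


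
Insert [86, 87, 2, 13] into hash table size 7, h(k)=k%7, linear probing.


Insert 86: h=2 -> slot 2
Insert 87: h=3 -> slot 3
Insert 2: h=2, 2 probes -> slot 4
Insert 13: h=6 -> slot 6

Table: [None, None, 86, 87, 2, None, 13]


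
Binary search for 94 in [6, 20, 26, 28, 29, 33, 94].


Step 1: lo=0, hi=6, mid=3, val=28
Step 2: lo=4, hi=6, mid=5, val=33
Step 3: lo=6, hi=6, mid=6, val=94

Found at index 6


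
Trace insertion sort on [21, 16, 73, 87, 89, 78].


Initial: [21, 16, 73, 87, 89, 78]
Insert 16: [16, 21, 73, 87, 89, 78]
Insert 73: [16, 21, 73, 87, 89, 78]
Insert 87: [16, 21, 73, 87, 89, 78]
Insert 89: [16, 21, 73, 87, 89, 78]
Insert 78: [16, 21, 73, 78, 87, 89]

Sorted: [16, 21, 73, 78, 87, 89]


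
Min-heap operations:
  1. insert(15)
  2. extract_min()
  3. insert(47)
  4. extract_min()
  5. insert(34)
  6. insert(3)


insert(15) -> [15]
extract_min()->15, []
insert(47) -> [47]
extract_min()->47, []
insert(34) -> [34]
insert(3) -> [3, 34]

Final heap: [3, 34]


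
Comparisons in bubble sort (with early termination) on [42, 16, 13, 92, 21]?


Algorithm: bubble sort (with early termination)
Input: [42, 16, 13, 92, 21]
Sorted: [13, 16, 21, 42, 92]

9


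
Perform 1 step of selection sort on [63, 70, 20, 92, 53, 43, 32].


Initial: [63, 70, 20, 92, 53, 43, 32]
Step 1: min=20 at 2
  Swap: [20, 70, 63, 92, 53, 43, 32]

After 1 step: [20, 70, 63, 92, 53, 43, 32]


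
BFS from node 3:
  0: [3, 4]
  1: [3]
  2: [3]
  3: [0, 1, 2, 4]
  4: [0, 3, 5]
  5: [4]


Visit 3, enqueue [0, 1, 2, 4]
Visit 0, enqueue []
Visit 1, enqueue []
Visit 2, enqueue []
Visit 4, enqueue [5]
Visit 5, enqueue []

BFS order: [3, 0, 1, 2, 4, 5]


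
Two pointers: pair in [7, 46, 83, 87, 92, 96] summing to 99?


lo=0(7)+hi=5(96)=103
lo=0(7)+hi=4(92)=99

Yes: 7+92=99


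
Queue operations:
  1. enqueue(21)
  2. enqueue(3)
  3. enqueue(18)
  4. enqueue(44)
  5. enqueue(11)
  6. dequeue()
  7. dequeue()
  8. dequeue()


enqueue(21) -> [21]
enqueue(3) -> [21, 3]
enqueue(18) -> [21, 3, 18]
enqueue(44) -> [21, 3, 18, 44]
enqueue(11) -> [21, 3, 18, 44, 11]
dequeue()->21, [3, 18, 44, 11]
dequeue()->3, [18, 44, 11]
dequeue()->18, [44, 11]

Final queue: [44, 11]


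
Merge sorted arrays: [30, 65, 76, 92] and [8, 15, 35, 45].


Take 8 from B
Take 15 from B
Take 30 from A
Take 35 from B
Take 45 from B

Merged: [8, 15, 30, 35, 45, 65, 76, 92]


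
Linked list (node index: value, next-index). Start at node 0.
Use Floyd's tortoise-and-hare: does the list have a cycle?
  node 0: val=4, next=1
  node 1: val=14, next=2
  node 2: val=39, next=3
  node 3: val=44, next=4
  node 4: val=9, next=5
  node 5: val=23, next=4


Floyd's tortoise (slow, +1) and hare (fast, +2):
  init: slow=0, fast=0
  step 1: slow=1, fast=2
  step 2: slow=2, fast=4
  step 3: slow=3, fast=4
  step 4: slow=4, fast=4
  slow == fast at node 4: cycle detected

Cycle: yes


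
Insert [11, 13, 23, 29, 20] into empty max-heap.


Insert 11: [11]
Insert 13: [13, 11]
Insert 23: [23, 11, 13]
Insert 29: [29, 23, 13, 11]
Insert 20: [29, 23, 13, 11, 20]

Final heap: [29, 23, 13, 11, 20]


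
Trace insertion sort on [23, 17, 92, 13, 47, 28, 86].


Initial: [23, 17, 92, 13, 47, 28, 86]
Insert 17: [17, 23, 92, 13, 47, 28, 86]
Insert 92: [17, 23, 92, 13, 47, 28, 86]
Insert 13: [13, 17, 23, 92, 47, 28, 86]
Insert 47: [13, 17, 23, 47, 92, 28, 86]
Insert 28: [13, 17, 23, 28, 47, 92, 86]
Insert 86: [13, 17, 23, 28, 47, 86, 92]

Sorted: [13, 17, 23, 28, 47, 86, 92]


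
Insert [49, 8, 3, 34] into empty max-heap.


Insert 49: [49]
Insert 8: [49, 8]
Insert 3: [49, 8, 3]
Insert 34: [49, 34, 3, 8]

Final heap: [49, 34, 3, 8]


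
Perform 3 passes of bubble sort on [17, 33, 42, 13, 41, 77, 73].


Initial: [17, 33, 42, 13, 41, 77, 73]
Pass 1: [17, 33, 13, 41, 42, 73, 77] (3 swaps)
Pass 2: [17, 13, 33, 41, 42, 73, 77] (1 swaps)
Pass 3: [13, 17, 33, 41, 42, 73, 77] (1 swaps)

After 3 passes: [13, 17, 33, 41, 42, 73, 77]


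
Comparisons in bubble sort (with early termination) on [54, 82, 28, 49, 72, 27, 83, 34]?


Algorithm: bubble sort (with early termination)
Input: [54, 82, 28, 49, 72, 27, 83, 34]
Sorted: [27, 28, 34, 49, 54, 72, 82, 83]

27


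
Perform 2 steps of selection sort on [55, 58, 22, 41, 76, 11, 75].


Initial: [55, 58, 22, 41, 76, 11, 75]
Step 1: min=11 at 5
  Swap: [11, 58, 22, 41, 76, 55, 75]
Step 2: min=22 at 2
  Swap: [11, 22, 58, 41, 76, 55, 75]

After 2 steps: [11, 22, 58, 41, 76, 55, 75]


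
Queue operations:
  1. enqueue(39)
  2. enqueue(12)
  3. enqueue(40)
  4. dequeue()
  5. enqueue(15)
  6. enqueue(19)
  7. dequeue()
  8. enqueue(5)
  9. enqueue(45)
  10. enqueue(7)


enqueue(39) -> [39]
enqueue(12) -> [39, 12]
enqueue(40) -> [39, 12, 40]
dequeue()->39, [12, 40]
enqueue(15) -> [12, 40, 15]
enqueue(19) -> [12, 40, 15, 19]
dequeue()->12, [40, 15, 19]
enqueue(5) -> [40, 15, 19, 5]
enqueue(45) -> [40, 15, 19, 5, 45]
enqueue(7) -> [40, 15, 19, 5, 45, 7]

Final queue: [40, 15, 19, 5, 45, 7]


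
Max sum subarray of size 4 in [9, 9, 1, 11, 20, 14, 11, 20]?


[0:4]: 30
[1:5]: 41
[2:6]: 46
[3:7]: 56
[4:8]: 65

Max: 65 at [4:8]


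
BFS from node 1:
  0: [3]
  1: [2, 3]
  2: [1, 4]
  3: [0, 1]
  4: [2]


Visit 1, enqueue [2, 3]
Visit 2, enqueue [4]
Visit 3, enqueue [0]
Visit 4, enqueue []
Visit 0, enqueue []

BFS order: [1, 2, 3, 4, 0]


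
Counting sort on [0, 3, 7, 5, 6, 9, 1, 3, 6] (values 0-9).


Input: [0, 3, 7, 5, 6, 9, 1, 3, 6]
Counts: [1, 1, 0, 2, 0, 1, 2, 1, 0, 1]

Sorted: [0, 1, 3, 3, 5, 6, 6, 7, 9]


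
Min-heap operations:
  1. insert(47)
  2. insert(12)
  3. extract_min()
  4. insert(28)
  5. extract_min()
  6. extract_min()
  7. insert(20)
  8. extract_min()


insert(47) -> [47]
insert(12) -> [12, 47]
extract_min()->12, [47]
insert(28) -> [28, 47]
extract_min()->28, [47]
extract_min()->47, []
insert(20) -> [20]
extract_min()->20, []

Final heap: []


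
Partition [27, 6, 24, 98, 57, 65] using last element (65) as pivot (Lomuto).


Pivot: 65
  27 <= 65: advance i (no swap)
  6 <= 65: advance i (no swap)
  24 <= 65: advance i (no swap)
  57 <= 65: swap -> [27, 6, 24, 57, 98, 65]
Place pivot at 4: [27, 6, 24, 57, 65, 98]

Partitioned: [27, 6, 24, 57, 65, 98]


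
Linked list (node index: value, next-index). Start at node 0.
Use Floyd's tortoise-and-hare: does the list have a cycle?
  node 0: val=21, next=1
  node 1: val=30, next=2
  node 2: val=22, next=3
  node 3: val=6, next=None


Floyd's tortoise (slow, +1) and hare (fast, +2):
  init: slow=0, fast=0
  step 1: slow=1, fast=2
  step 2: fast 2->3->None, no cycle

Cycle: no


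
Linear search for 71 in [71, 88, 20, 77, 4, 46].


i=0: 71==71 found!

Found at 0, 1 comps


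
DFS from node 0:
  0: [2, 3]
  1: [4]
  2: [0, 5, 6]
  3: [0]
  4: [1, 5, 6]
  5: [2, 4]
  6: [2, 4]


Visit 0, push [3, 2]
Visit 2, push [6, 5]
Visit 5, push [4]
Visit 4, push [6, 1]
Visit 1, push []
Visit 6, push []
Visit 3, push []

DFS order: [0, 2, 5, 4, 1, 6, 3]


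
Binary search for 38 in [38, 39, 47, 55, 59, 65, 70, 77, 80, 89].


Step 1: lo=0, hi=9, mid=4, val=59
Step 2: lo=0, hi=3, mid=1, val=39
Step 3: lo=0, hi=0, mid=0, val=38

Found at index 0


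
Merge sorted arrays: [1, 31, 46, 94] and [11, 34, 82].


Take 1 from A
Take 11 from B
Take 31 from A
Take 34 from B
Take 46 from A
Take 82 from B

Merged: [1, 11, 31, 34, 46, 82, 94]


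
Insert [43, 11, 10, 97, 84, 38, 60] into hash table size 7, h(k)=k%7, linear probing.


Insert 43: h=1 -> slot 1
Insert 11: h=4 -> slot 4
Insert 10: h=3 -> slot 3
Insert 97: h=6 -> slot 6
Insert 84: h=0 -> slot 0
Insert 38: h=3, 2 probes -> slot 5
Insert 60: h=4, 5 probes -> slot 2

Table: [84, 43, 60, 10, 11, 38, 97]


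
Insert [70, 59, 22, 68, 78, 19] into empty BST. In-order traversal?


Insert 70: root
Insert 59: L from 70
Insert 22: L from 70 -> L from 59
Insert 68: L from 70 -> R from 59
Insert 78: R from 70
Insert 19: L from 70 -> L from 59 -> L from 22

In-order: [19, 22, 59, 68, 70, 78]


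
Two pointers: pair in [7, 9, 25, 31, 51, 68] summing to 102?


lo=0(7)+hi=5(68)=75
lo=1(9)+hi=5(68)=77
lo=2(25)+hi=5(68)=93
lo=3(31)+hi=5(68)=99
lo=4(51)+hi=5(68)=119

No pair found


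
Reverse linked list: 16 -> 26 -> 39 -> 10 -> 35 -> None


Step 1: curr=16, set curr.next=prev(None) | reversed so far: 16
Step 2: curr=26, set curr.next=prev(16) | reversed so far: 26 -> 16
Step 3: curr=39, set curr.next=prev(26) | reversed so far: 39 -> 26 -> 16
Step 4: curr=10, set curr.next=prev(39) | reversed so far: 10 -> 39 -> 26 -> 16
Step 5: curr=35, set curr.next=prev(10) | reversed so far: 35 -> 10 -> 39 -> 26 -> 16

35 -> 10 -> 39 -> 26 -> 16 -> None


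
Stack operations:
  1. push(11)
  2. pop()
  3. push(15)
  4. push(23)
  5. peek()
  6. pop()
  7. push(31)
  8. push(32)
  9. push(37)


push(11) -> [11]
pop()->11, []
push(15) -> [15]
push(23) -> [15, 23]
peek()->23
pop()->23, [15]
push(31) -> [15, 31]
push(32) -> [15, 31, 32]
push(37) -> [15, 31, 32, 37]

Final stack: [15, 31, 32, 37]


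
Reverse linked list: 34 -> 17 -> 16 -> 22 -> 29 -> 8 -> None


Step 1: curr=34, set curr.next=prev(None) | reversed so far: 34
Step 2: curr=17, set curr.next=prev(34) | reversed so far: 17 -> 34
Step 3: curr=16, set curr.next=prev(17) | reversed so far: 16 -> 17 -> 34
Step 4: curr=22, set curr.next=prev(16) | reversed so far: 22 -> 16 -> 17 -> 34
Step 5: curr=29, set curr.next=prev(22) | reversed so far: 29 -> 22 -> 16 -> 17 -> 34
Step 6: curr=8, set curr.next=prev(29) | reversed so far: 8 -> 29 -> 22 -> 16 -> 17 -> 34

8 -> 29 -> 22 -> 16 -> 17 -> 34 -> None


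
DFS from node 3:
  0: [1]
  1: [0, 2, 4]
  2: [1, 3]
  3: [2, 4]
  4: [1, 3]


Visit 3, push [4, 2]
Visit 2, push [1]
Visit 1, push [4, 0]
Visit 0, push []
Visit 4, push []

DFS order: [3, 2, 1, 0, 4]


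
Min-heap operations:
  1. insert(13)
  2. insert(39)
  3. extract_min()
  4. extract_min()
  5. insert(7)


insert(13) -> [13]
insert(39) -> [13, 39]
extract_min()->13, [39]
extract_min()->39, []
insert(7) -> [7]

Final heap: [7]


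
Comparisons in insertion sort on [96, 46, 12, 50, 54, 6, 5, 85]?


Algorithm: insertion sort
Input: [96, 46, 12, 50, 54, 6, 5, 85]
Sorted: [5, 6, 12, 46, 50, 54, 85, 96]

20


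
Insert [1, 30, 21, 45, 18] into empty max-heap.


Insert 1: [1]
Insert 30: [30, 1]
Insert 21: [30, 1, 21]
Insert 45: [45, 30, 21, 1]
Insert 18: [45, 30, 21, 1, 18]

Final heap: [45, 30, 21, 1, 18]


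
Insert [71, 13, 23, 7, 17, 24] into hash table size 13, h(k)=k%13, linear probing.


Insert 71: h=6 -> slot 6
Insert 13: h=0 -> slot 0
Insert 23: h=10 -> slot 10
Insert 7: h=7 -> slot 7
Insert 17: h=4 -> slot 4
Insert 24: h=11 -> slot 11

Table: [13, None, None, None, 17, None, 71, 7, None, None, 23, 24, None]


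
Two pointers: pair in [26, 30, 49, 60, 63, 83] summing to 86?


lo=0(26)+hi=5(83)=109
lo=0(26)+hi=4(63)=89
lo=0(26)+hi=3(60)=86

Yes: 26+60=86


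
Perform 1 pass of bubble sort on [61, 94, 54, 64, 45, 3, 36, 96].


Initial: [61, 94, 54, 64, 45, 3, 36, 96]
Pass 1: [61, 54, 64, 45, 3, 36, 94, 96] (5 swaps)

After 1 pass: [61, 54, 64, 45, 3, 36, 94, 96]


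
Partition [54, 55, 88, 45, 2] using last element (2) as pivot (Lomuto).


Pivot: 2
Place pivot at 0: [2, 55, 88, 45, 54]

Partitioned: [2, 55, 88, 45, 54]


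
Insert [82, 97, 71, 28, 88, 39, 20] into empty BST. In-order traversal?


Insert 82: root
Insert 97: R from 82
Insert 71: L from 82
Insert 28: L from 82 -> L from 71
Insert 88: R from 82 -> L from 97
Insert 39: L from 82 -> L from 71 -> R from 28
Insert 20: L from 82 -> L from 71 -> L from 28

In-order: [20, 28, 39, 71, 82, 88, 97]


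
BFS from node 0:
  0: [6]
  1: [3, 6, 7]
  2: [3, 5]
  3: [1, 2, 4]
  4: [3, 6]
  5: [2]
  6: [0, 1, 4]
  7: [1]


Visit 0, enqueue [6]
Visit 6, enqueue [1, 4]
Visit 1, enqueue [3, 7]
Visit 4, enqueue []
Visit 3, enqueue [2]
Visit 7, enqueue []
Visit 2, enqueue [5]
Visit 5, enqueue []

BFS order: [0, 6, 1, 4, 3, 7, 2, 5]


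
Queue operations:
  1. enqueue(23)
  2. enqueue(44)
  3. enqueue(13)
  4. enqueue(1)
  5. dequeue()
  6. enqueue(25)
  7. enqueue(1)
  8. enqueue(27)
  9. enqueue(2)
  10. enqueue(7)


enqueue(23) -> [23]
enqueue(44) -> [23, 44]
enqueue(13) -> [23, 44, 13]
enqueue(1) -> [23, 44, 13, 1]
dequeue()->23, [44, 13, 1]
enqueue(25) -> [44, 13, 1, 25]
enqueue(1) -> [44, 13, 1, 25, 1]
enqueue(27) -> [44, 13, 1, 25, 1, 27]
enqueue(2) -> [44, 13, 1, 25, 1, 27, 2]
enqueue(7) -> [44, 13, 1, 25, 1, 27, 2, 7]

Final queue: [44, 13, 1, 25, 1, 27, 2, 7]


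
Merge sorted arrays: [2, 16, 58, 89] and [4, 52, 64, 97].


Take 2 from A
Take 4 from B
Take 16 from A
Take 52 from B
Take 58 from A
Take 64 from B
Take 89 from A

Merged: [2, 4, 16, 52, 58, 64, 89, 97]


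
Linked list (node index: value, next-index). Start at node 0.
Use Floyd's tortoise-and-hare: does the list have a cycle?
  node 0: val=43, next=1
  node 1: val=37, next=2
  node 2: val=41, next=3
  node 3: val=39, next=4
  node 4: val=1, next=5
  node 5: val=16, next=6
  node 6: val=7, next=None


Floyd's tortoise (slow, +1) and hare (fast, +2):
  init: slow=0, fast=0
  step 1: slow=1, fast=2
  step 2: slow=2, fast=4
  step 3: slow=3, fast=6
  step 4: fast -> None, no cycle

Cycle: no


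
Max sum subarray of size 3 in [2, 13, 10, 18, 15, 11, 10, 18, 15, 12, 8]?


[0:3]: 25
[1:4]: 41
[2:5]: 43
[3:6]: 44
[4:7]: 36
[5:8]: 39
[6:9]: 43
[7:10]: 45
[8:11]: 35

Max: 45 at [7:10]


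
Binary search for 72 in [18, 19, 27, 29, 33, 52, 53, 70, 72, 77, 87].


Step 1: lo=0, hi=10, mid=5, val=52
Step 2: lo=6, hi=10, mid=8, val=72

Found at index 8


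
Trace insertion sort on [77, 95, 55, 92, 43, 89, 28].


Initial: [77, 95, 55, 92, 43, 89, 28]
Insert 95: [77, 95, 55, 92, 43, 89, 28]
Insert 55: [55, 77, 95, 92, 43, 89, 28]
Insert 92: [55, 77, 92, 95, 43, 89, 28]
Insert 43: [43, 55, 77, 92, 95, 89, 28]
Insert 89: [43, 55, 77, 89, 92, 95, 28]
Insert 28: [28, 43, 55, 77, 89, 92, 95]

Sorted: [28, 43, 55, 77, 89, 92, 95]


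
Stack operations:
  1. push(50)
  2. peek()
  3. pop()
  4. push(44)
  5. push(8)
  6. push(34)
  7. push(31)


push(50) -> [50]
peek()->50
pop()->50, []
push(44) -> [44]
push(8) -> [44, 8]
push(34) -> [44, 8, 34]
push(31) -> [44, 8, 34, 31]

Final stack: [44, 8, 34, 31]


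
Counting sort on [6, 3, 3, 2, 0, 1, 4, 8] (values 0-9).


Input: [6, 3, 3, 2, 0, 1, 4, 8]
Counts: [1, 1, 1, 2, 1, 0, 1, 0, 1, 0]

Sorted: [0, 1, 2, 3, 3, 4, 6, 8]


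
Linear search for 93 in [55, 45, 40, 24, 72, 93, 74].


i=0: 55!=93
i=1: 45!=93
i=2: 40!=93
i=3: 24!=93
i=4: 72!=93
i=5: 93==93 found!

Found at 5, 6 comps


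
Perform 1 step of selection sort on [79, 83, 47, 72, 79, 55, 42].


Initial: [79, 83, 47, 72, 79, 55, 42]
Step 1: min=42 at 6
  Swap: [42, 83, 47, 72, 79, 55, 79]

After 1 step: [42, 83, 47, 72, 79, 55, 79]


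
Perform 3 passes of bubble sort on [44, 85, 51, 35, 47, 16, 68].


Initial: [44, 85, 51, 35, 47, 16, 68]
Pass 1: [44, 51, 35, 47, 16, 68, 85] (5 swaps)
Pass 2: [44, 35, 47, 16, 51, 68, 85] (3 swaps)
Pass 3: [35, 44, 16, 47, 51, 68, 85] (2 swaps)

After 3 passes: [35, 44, 16, 47, 51, 68, 85]


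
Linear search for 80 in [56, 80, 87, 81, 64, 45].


i=0: 56!=80
i=1: 80==80 found!

Found at 1, 2 comps


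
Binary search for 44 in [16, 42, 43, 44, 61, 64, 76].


Step 1: lo=0, hi=6, mid=3, val=44

Found at index 3


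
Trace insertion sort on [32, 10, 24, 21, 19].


Initial: [32, 10, 24, 21, 19]
Insert 10: [10, 32, 24, 21, 19]
Insert 24: [10, 24, 32, 21, 19]
Insert 21: [10, 21, 24, 32, 19]
Insert 19: [10, 19, 21, 24, 32]

Sorted: [10, 19, 21, 24, 32]


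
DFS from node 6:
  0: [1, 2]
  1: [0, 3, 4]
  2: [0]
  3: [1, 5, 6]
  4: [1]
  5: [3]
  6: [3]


Visit 6, push [3]
Visit 3, push [5, 1]
Visit 1, push [4, 0]
Visit 0, push [2]
Visit 2, push []
Visit 4, push []
Visit 5, push []

DFS order: [6, 3, 1, 0, 2, 4, 5]


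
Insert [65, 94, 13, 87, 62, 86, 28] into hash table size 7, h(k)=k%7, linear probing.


Insert 65: h=2 -> slot 2
Insert 94: h=3 -> slot 3
Insert 13: h=6 -> slot 6
Insert 87: h=3, 1 probes -> slot 4
Insert 62: h=6, 1 probes -> slot 0
Insert 86: h=2, 3 probes -> slot 5
Insert 28: h=0, 1 probes -> slot 1

Table: [62, 28, 65, 94, 87, 86, 13]


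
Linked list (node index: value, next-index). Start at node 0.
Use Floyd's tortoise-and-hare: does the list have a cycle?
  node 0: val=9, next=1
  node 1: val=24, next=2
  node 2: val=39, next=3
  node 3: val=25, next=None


Floyd's tortoise (slow, +1) and hare (fast, +2):
  init: slow=0, fast=0
  step 1: slow=1, fast=2
  step 2: fast 2->3->None, no cycle

Cycle: no


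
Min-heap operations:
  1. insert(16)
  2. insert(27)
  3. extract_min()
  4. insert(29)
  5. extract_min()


insert(16) -> [16]
insert(27) -> [16, 27]
extract_min()->16, [27]
insert(29) -> [27, 29]
extract_min()->27, [29]

Final heap: [29]


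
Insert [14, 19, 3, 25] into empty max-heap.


Insert 14: [14]
Insert 19: [19, 14]
Insert 3: [19, 14, 3]
Insert 25: [25, 19, 3, 14]

Final heap: [25, 19, 3, 14]


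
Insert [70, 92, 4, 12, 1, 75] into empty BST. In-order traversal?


Insert 70: root
Insert 92: R from 70
Insert 4: L from 70
Insert 12: L from 70 -> R from 4
Insert 1: L from 70 -> L from 4
Insert 75: R from 70 -> L from 92

In-order: [1, 4, 12, 70, 75, 92]


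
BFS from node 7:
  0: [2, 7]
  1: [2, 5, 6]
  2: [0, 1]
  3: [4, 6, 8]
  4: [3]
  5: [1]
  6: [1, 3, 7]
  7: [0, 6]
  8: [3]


Visit 7, enqueue [0, 6]
Visit 0, enqueue [2]
Visit 6, enqueue [1, 3]
Visit 2, enqueue []
Visit 1, enqueue [5]
Visit 3, enqueue [4, 8]
Visit 5, enqueue []
Visit 4, enqueue []
Visit 8, enqueue []

BFS order: [7, 0, 6, 2, 1, 3, 5, 4, 8]


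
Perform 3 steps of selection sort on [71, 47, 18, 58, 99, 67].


Initial: [71, 47, 18, 58, 99, 67]
Step 1: min=18 at 2
  Swap: [18, 47, 71, 58, 99, 67]
Step 2: min=47 at 1
  Swap: [18, 47, 71, 58, 99, 67]
Step 3: min=58 at 3
  Swap: [18, 47, 58, 71, 99, 67]

After 3 steps: [18, 47, 58, 71, 99, 67]


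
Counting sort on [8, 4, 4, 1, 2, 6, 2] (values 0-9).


Input: [8, 4, 4, 1, 2, 6, 2]
Counts: [0, 1, 2, 0, 2, 0, 1, 0, 1, 0]

Sorted: [1, 2, 2, 4, 4, 6, 8]


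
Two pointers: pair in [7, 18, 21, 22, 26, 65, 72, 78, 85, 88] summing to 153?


lo=0(7)+hi=9(88)=95
lo=1(18)+hi=9(88)=106
lo=2(21)+hi=9(88)=109
lo=3(22)+hi=9(88)=110
lo=4(26)+hi=9(88)=114
lo=5(65)+hi=9(88)=153

Yes: 65+88=153


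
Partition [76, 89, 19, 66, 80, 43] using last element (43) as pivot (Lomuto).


Pivot: 43
  19 <= 43: swap -> [19, 89, 76, 66, 80, 43]
Place pivot at 1: [19, 43, 76, 66, 80, 89]

Partitioned: [19, 43, 76, 66, 80, 89]


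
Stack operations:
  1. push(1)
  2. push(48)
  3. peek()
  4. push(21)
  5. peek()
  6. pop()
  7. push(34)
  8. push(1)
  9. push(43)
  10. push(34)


push(1) -> [1]
push(48) -> [1, 48]
peek()->48
push(21) -> [1, 48, 21]
peek()->21
pop()->21, [1, 48]
push(34) -> [1, 48, 34]
push(1) -> [1, 48, 34, 1]
push(43) -> [1, 48, 34, 1, 43]
push(34) -> [1, 48, 34, 1, 43, 34]

Final stack: [1, 48, 34, 1, 43, 34]


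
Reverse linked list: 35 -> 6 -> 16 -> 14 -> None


Step 1: curr=35, set curr.next=prev(None) | reversed so far: 35
Step 2: curr=6, set curr.next=prev(35) | reversed so far: 6 -> 35
Step 3: curr=16, set curr.next=prev(6) | reversed so far: 16 -> 6 -> 35
Step 4: curr=14, set curr.next=prev(16) | reversed so far: 14 -> 16 -> 6 -> 35

14 -> 16 -> 6 -> 35 -> None


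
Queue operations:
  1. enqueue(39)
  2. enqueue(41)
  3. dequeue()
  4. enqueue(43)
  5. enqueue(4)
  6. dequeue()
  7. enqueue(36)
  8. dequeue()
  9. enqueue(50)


enqueue(39) -> [39]
enqueue(41) -> [39, 41]
dequeue()->39, [41]
enqueue(43) -> [41, 43]
enqueue(4) -> [41, 43, 4]
dequeue()->41, [43, 4]
enqueue(36) -> [43, 4, 36]
dequeue()->43, [4, 36]
enqueue(50) -> [4, 36, 50]

Final queue: [4, 36, 50]


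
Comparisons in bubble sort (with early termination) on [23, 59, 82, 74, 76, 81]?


Algorithm: bubble sort (with early termination)
Input: [23, 59, 82, 74, 76, 81]
Sorted: [23, 59, 74, 76, 81, 82]

9


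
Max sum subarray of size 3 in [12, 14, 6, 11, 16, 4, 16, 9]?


[0:3]: 32
[1:4]: 31
[2:5]: 33
[3:6]: 31
[4:7]: 36
[5:8]: 29

Max: 36 at [4:7]


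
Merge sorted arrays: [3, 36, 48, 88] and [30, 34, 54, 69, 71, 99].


Take 3 from A
Take 30 from B
Take 34 from B
Take 36 from A
Take 48 from A
Take 54 from B
Take 69 from B
Take 71 from B
Take 88 from A

Merged: [3, 30, 34, 36, 48, 54, 69, 71, 88, 99]


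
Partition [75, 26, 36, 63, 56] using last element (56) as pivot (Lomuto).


Pivot: 56
  26 <= 56: swap -> [26, 75, 36, 63, 56]
  36 <= 56: swap -> [26, 36, 75, 63, 56]
Place pivot at 2: [26, 36, 56, 63, 75]

Partitioned: [26, 36, 56, 63, 75]


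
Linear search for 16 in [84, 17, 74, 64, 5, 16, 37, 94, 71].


i=0: 84!=16
i=1: 17!=16
i=2: 74!=16
i=3: 64!=16
i=4: 5!=16
i=5: 16==16 found!

Found at 5, 6 comps


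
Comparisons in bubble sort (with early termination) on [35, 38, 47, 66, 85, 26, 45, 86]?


Algorithm: bubble sort (with early termination)
Input: [35, 38, 47, 66, 85, 26, 45, 86]
Sorted: [26, 35, 38, 45, 47, 66, 85, 86]

27


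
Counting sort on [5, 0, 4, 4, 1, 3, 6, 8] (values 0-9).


Input: [5, 0, 4, 4, 1, 3, 6, 8]
Counts: [1, 1, 0, 1, 2, 1, 1, 0, 1, 0]

Sorted: [0, 1, 3, 4, 4, 5, 6, 8]


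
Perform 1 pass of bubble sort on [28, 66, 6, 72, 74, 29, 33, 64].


Initial: [28, 66, 6, 72, 74, 29, 33, 64]
Pass 1: [28, 6, 66, 72, 29, 33, 64, 74] (4 swaps)

After 1 pass: [28, 6, 66, 72, 29, 33, 64, 74]


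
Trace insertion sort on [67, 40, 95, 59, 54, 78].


Initial: [67, 40, 95, 59, 54, 78]
Insert 40: [40, 67, 95, 59, 54, 78]
Insert 95: [40, 67, 95, 59, 54, 78]
Insert 59: [40, 59, 67, 95, 54, 78]
Insert 54: [40, 54, 59, 67, 95, 78]
Insert 78: [40, 54, 59, 67, 78, 95]

Sorted: [40, 54, 59, 67, 78, 95]


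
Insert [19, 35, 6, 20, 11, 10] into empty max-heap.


Insert 19: [19]
Insert 35: [35, 19]
Insert 6: [35, 19, 6]
Insert 20: [35, 20, 6, 19]
Insert 11: [35, 20, 6, 19, 11]
Insert 10: [35, 20, 10, 19, 11, 6]

Final heap: [35, 20, 10, 19, 11, 6]


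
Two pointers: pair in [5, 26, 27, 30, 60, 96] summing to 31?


lo=0(5)+hi=5(96)=101
lo=0(5)+hi=4(60)=65
lo=0(5)+hi=3(30)=35
lo=0(5)+hi=2(27)=32
lo=0(5)+hi=1(26)=31

Yes: 5+26=31


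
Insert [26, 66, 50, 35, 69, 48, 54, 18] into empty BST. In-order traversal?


Insert 26: root
Insert 66: R from 26
Insert 50: R from 26 -> L from 66
Insert 35: R from 26 -> L from 66 -> L from 50
Insert 69: R from 26 -> R from 66
Insert 48: R from 26 -> L from 66 -> L from 50 -> R from 35
Insert 54: R from 26 -> L from 66 -> R from 50
Insert 18: L from 26

In-order: [18, 26, 35, 48, 50, 54, 66, 69]


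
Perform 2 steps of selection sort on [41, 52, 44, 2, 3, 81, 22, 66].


Initial: [41, 52, 44, 2, 3, 81, 22, 66]
Step 1: min=2 at 3
  Swap: [2, 52, 44, 41, 3, 81, 22, 66]
Step 2: min=3 at 4
  Swap: [2, 3, 44, 41, 52, 81, 22, 66]

After 2 steps: [2, 3, 44, 41, 52, 81, 22, 66]


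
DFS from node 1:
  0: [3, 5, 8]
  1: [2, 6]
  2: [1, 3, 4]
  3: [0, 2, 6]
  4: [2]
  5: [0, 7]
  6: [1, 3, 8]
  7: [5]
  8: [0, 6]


Visit 1, push [6, 2]
Visit 2, push [4, 3]
Visit 3, push [6, 0]
Visit 0, push [8, 5]
Visit 5, push [7]
Visit 7, push []
Visit 8, push [6]
Visit 6, push []
Visit 4, push []

DFS order: [1, 2, 3, 0, 5, 7, 8, 6, 4]


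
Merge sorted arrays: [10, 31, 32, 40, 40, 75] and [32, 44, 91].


Take 10 from A
Take 31 from A
Take 32 from A
Take 32 from B
Take 40 from A
Take 40 from A
Take 44 from B
Take 75 from A

Merged: [10, 31, 32, 32, 40, 40, 44, 75, 91]


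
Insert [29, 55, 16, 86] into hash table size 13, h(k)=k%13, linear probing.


Insert 29: h=3 -> slot 3
Insert 55: h=3, 1 probes -> slot 4
Insert 16: h=3, 2 probes -> slot 5
Insert 86: h=8 -> slot 8

Table: [None, None, None, 29, 55, 16, None, None, 86, None, None, None, None]


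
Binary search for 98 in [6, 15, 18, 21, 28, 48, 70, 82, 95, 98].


Step 1: lo=0, hi=9, mid=4, val=28
Step 2: lo=5, hi=9, mid=7, val=82
Step 3: lo=8, hi=9, mid=8, val=95
Step 4: lo=9, hi=9, mid=9, val=98

Found at index 9


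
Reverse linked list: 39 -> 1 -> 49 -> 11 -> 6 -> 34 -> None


Step 1: curr=39, set curr.next=prev(None) | reversed so far: 39
Step 2: curr=1, set curr.next=prev(39) | reversed so far: 1 -> 39
Step 3: curr=49, set curr.next=prev(1) | reversed so far: 49 -> 1 -> 39
Step 4: curr=11, set curr.next=prev(49) | reversed so far: 11 -> 49 -> 1 -> 39
Step 5: curr=6, set curr.next=prev(11) | reversed so far: 6 -> 11 -> 49 -> 1 -> 39
Step 6: curr=34, set curr.next=prev(6) | reversed so far: 34 -> 6 -> 11 -> 49 -> 1 -> 39

34 -> 6 -> 11 -> 49 -> 1 -> 39 -> None
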